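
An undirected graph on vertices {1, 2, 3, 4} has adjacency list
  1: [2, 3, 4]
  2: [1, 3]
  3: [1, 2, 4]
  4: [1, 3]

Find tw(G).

A width-2 tree decomposition is:
Bags: B1 = {1, 3, 4}  B2 = {1, 2, 3}
Tree: B1–B2
The largest bag has 3 vertices, giving width 2; this decomposition certifies tw(G) ≤ 2. On the other hand G contains the 3-clique {1, 2, 3}. A clique must lie in a single bag of any decomposition, so no decomposition can have width below 2. Combining the bounds, tw(G) = 2.

2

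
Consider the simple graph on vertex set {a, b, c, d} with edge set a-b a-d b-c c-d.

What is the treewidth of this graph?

A width-2 tree decomposition is:
Bags: B1 = {a, b, c}  B2 = {a, c, d}
Tree: B1–B2
The largest bag has 3 vertices, giving width 2; this decomposition certifies tw(G) ≤ 2. Since c–b–a–d–c is a cycle in G, G is not acyclic. Forests are exactly the graphs of treewidth ≤ 1, so tw(G) ≥ 2. Therefore the treewidth is 2.

2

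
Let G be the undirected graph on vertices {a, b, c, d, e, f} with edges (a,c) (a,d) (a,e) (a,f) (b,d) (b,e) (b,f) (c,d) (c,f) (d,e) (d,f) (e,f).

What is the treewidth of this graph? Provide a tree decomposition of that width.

Treewidth 3.
Bags: B1 = {a, d, e, f}  B2 = {a, c, d, f}  B3 = {b, d, e, f}
Tree: B1–B2, B1–B3

Every bag has size at most 4, so the width is 4 − 1 = 3 and tw(G) ≤ 3. On the other hand G contains the 4-clique {a, d, e, f}. A clique must lie in a single bag of any decomposition, so no decomposition can have width below 3. Combining the bounds, tw(G) = 3.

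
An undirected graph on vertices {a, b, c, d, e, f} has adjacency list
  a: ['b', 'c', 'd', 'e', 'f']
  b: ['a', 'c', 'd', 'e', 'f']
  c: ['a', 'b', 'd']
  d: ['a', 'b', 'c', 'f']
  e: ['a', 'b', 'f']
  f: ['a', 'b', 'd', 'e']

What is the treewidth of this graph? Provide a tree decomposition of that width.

The largest bag has 4 vertices, giving width 3; this decomposition certifies tw(G) ≤ 3. On the other hand G contains the 4-clique {a, b, c, d}. A clique must lie in a single bag of any decomposition, so no decomposition can have width below 3. Therefore the treewidth is 3.

Treewidth 3.
Bags: B1 = {a, b, d, f}  B2 = {a, b, e, f}  B3 = {a, b, c, d}
Tree: B1–B2, B1–B3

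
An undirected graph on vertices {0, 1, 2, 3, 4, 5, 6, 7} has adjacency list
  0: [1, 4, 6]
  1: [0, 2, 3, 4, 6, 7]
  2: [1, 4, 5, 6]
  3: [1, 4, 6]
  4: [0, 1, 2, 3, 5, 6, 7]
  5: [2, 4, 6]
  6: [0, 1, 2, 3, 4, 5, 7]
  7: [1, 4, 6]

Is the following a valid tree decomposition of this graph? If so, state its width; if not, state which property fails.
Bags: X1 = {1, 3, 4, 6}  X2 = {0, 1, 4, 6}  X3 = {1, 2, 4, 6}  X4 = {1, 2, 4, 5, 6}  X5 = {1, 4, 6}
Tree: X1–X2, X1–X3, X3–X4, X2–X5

No — vertex 7 appears in no bag.

A tree decomposition must satisfy three properties: every vertex lies in some bag; for every edge, both endpoints lie together in some bag; and for every vertex, the bags containing it form a connected subtree. Here vertex 7 appears in no bag, so the decomposition is invalid.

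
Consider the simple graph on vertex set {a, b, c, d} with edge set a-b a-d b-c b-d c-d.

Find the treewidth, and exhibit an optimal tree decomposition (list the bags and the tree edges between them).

Treewidth 2.
One optimal decomposition is:
Bags: B1 = {b, c, d}  B2 = {a, b, d}
Tree: B1–B2

The largest bag has 3 vertices, giving width 2; this decomposition certifies tw(G) ≤ 2. On the other hand G contains the 3-clique {b, c, d}. A clique must lie in a single bag of any decomposition, so no decomposition can have width below 2. Hence tw(G) = 2 exactly.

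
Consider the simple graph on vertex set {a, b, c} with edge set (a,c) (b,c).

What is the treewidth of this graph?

1

A width-1 tree decomposition is:
Bags: B1 = {a, c}  B2 = {b, c}
Tree: B1–B2
Every bag has size at most 2, so the width is 2 − 1 = 1 and tw(G) ≤ 1. Any graph with an edge has treewidth ≥ 1, and G has the edge a–c. Hence tw(G) = 1 exactly.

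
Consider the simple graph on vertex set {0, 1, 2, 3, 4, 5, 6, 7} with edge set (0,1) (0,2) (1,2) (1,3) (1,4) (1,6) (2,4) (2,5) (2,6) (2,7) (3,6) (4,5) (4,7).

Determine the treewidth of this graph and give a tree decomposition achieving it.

The largest bag has 3 vertices, giving width 2; this decomposition certifies tw(G) ≤ 2. Conversely, {0, 1, 2} is a clique of size 3, and the vertices of any clique must share a bag in every tree decomposition; so some bag has ≥ 3 vertices and tw(G) ≥ 2. The upper and lower bounds meet at 2, so that is the treewidth.

Treewidth 2.
One such decomposition:
Bags: B1 = {2, 4, 5}  B2 = {2, 4, 7}  B3 = {1, 2, 4}  B4 = {1, 2, 6}  B5 = {1, 3, 6}  B6 = {0, 1, 2}
Tree: B1–B2, B2–B3, B3–B4, B4–B5, B4–B6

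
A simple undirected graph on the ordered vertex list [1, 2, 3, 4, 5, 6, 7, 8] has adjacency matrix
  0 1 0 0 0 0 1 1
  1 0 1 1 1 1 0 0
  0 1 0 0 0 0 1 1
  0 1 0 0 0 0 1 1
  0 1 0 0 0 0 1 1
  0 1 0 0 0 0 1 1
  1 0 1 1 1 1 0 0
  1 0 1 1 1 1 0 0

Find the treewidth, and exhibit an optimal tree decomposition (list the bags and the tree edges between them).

Each bag holds 4 vertices, so the decomposition has width 3, which upper-bounds the treewidth. For the lower bound: the 4 vertex sets {3,8}, {2,4}, {7}, {5} are disjoint, each induces a connected subgraph, and every pair is joined by at least one edge of G. Contracting each set to a single vertex therefore yields K_{4} as a minor, and since treewidth is minor-monotone, tw(G) ≥ tw(K_{4}) = 3. Therefore the treewidth is 3.

Treewidth 3.
Bags: B1 = {2, 3, 7, 8}  B2 = {2, 4, 7, 8}  B3 = {2, 5, 7, 8}  B4 = {2, 6, 7, 8}  B5 = {1, 2, 7, 8}
Tree: B1–B2, B2–B3, B3–B4, B4–B5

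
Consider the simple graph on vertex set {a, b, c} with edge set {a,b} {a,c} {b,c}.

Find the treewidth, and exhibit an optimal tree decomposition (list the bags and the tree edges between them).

Treewidth 2.
One optimal decomposition is:
Bags: B1 = {a, b, c}
Tree: (single bag)

A single bag containing all 3 vertices is trivially a valid decomposition of width 2. On the other hand G contains the 3-clique {a, b, c}. A clique must lie in a single bag of any decomposition, so no decomposition can have width below 2. The upper and lower bounds meet at 2, so that is the treewidth.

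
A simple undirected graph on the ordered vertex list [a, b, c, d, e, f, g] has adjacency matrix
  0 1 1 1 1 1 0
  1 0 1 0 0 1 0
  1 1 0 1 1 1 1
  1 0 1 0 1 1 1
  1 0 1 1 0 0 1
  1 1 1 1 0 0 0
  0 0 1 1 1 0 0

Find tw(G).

3

A width-3 tree decomposition is:
Bags: B1 = {a, c, d, e}  B2 = {c, d, e, g}  B3 = {a, c, d, f}  B4 = {a, b, c, f}
Tree: B1–B2, B1–B3, B3–B4
Every bag has size at most 4, so the width is 4 − 1 = 3 and tw(G) ≤ 3. On the other hand G contains the 4-clique {c, d, e, g}. A clique must lie in a single bag of any decomposition, so no decomposition can have width below 3. Hence tw(G) = 3 exactly.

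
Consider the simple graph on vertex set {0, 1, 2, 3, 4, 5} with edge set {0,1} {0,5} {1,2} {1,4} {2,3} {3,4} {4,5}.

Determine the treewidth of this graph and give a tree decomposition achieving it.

Treewidth 2.
One optimal decomposition is:
Bags: B1 = {1, 2, 3}  B2 = {1, 3, 4}  B3 = {0, 1, 4}  B4 = {0, 4, 5}
Tree: B1–B2, B2–B3, B3–B4

Every bag has size at most 3, so the width is 3 − 1 = 2 and tw(G) ≤ 2. The edges 2–3–4–1–2 form a cycle, so G is not a tree and its treewidth is at least 2. The upper and lower bounds meet at 2, so that is the treewidth.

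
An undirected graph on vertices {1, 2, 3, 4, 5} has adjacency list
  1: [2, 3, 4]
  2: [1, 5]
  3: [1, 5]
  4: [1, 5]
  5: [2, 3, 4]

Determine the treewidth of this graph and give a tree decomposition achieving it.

Treewidth 2.
One such decomposition:
Bags: B1 = {1, 4, 5}  B2 = {1, 2, 5}  B3 = {1, 3, 5}
Tree: B1–B2, B2–B3

Each bag holds 3 vertices, so the decomposition has width 2, which upper-bounds the treewidth. The edges 5–4–1–2–5 form a cycle, so G is not a tree and its treewidth is at least 2. Hence tw(G) = 2 exactly.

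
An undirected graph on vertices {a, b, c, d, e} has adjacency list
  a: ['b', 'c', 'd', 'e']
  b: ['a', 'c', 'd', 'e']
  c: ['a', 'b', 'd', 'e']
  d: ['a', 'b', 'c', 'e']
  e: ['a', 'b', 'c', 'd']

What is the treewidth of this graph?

A width-4 tree decomposition is:
Bags: B1 = {a, b, c, d, e}
Tree: (single bag)
A single bag containing all 5 vertices is trivially a valid decomposition of width 4. On the other hand G contains the 5-clique {a, b, c, d, e}. A clique must lie in a single bag of any decomposition, so no decomposition can have width below 4. The upper and lower bounds meet at 4, so that is the treewidth.

4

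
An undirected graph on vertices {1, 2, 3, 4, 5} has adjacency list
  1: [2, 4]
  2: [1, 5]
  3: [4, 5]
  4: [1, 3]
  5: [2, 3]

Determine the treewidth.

A width-2 tree decomposition is:
Bags: B1 = {2, 3, 5}  B2 = {1, 2, 3}  B3 = {1, 3, 4}
Tree: B1–B2, B2–B3
The largest bag has 3 vertices, giving width 2; this decomposition certifies tw(G) ≤ 2. For the lower bound, G contains the cycle 3–5–2–1–4–3, so G is not a forest; only forests have treewidth ≤ 1, hence tw(G) ≥ 2. Combining the bounds, tw(G) = 2.

2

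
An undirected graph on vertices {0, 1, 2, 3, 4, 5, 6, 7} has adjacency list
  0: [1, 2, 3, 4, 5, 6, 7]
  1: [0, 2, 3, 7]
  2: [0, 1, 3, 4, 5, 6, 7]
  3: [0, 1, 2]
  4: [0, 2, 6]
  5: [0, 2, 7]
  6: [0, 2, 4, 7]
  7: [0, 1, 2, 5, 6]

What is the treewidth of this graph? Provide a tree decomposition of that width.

Treewidth 3.
One optimal decomposition is:
Bags: B1 = {0, 1, 2, 3}  B2 = {0, 1, 2, 7}  B3 = {0, 2, 6, 7}  B4 = {0, 2, 4, 6}  B5 = {0, 2, 5, 7}
Tree: B1–B2, B2–B3, B3–B4, B3–B5

The largest bag has 4 vertices, giving width 3; this decomposition certifies tw(G) ≤ 3. For the lower bound, the 4 vertices {0, 1, 2, 3} are pairwise adjacent, and any tree decomposition puts a clique entirely inside one bag — forcing width ≥ 3. Combining the bounds, tw(G) = 3.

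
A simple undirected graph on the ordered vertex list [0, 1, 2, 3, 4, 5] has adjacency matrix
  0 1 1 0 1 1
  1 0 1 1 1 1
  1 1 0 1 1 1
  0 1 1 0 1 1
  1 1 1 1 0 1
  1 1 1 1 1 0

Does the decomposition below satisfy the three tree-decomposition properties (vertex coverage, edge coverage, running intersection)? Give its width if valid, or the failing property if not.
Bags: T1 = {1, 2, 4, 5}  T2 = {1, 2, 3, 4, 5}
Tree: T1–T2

No — vertex 0 appears in no bag.

A tree decomposition must satisfy three properties: every vertex lies in some bag; for every edge, both endpoints lie together in some bag; and for every vertex, the bags containing it form a connected subtree. Here vertex 0 appears in no bag, so the decomposition is invalid.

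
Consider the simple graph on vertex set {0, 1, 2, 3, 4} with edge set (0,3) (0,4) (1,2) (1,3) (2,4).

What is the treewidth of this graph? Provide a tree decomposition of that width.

Treewidth 2.
One such decomposition:
Bags: B1 = {1, 2, 3}  B2 = {2, 3, 4}  B3 = {0, 3, 4}
Tree: B1–B2, B2–B3

Every bag has size at most 3, so the width is 3 − 1 = 2 and tw(G) ≤ 2. Since 3–1–2–4–0–3 is a cycle in G, G is not acyclic. Forests are exactly the graphs of treewidth ≤ 1, so tw(G) ≥ 2. The upper and lower bounds meet at 2, so that is the treewidth.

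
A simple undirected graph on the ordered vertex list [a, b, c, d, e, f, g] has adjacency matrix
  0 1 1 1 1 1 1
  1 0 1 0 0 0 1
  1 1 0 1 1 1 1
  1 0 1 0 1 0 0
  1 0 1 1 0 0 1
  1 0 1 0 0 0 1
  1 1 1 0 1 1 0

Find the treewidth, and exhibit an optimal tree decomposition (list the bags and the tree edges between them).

Each bag holds 4 vertices, so the decomposition has width 3, which upper-bounds the treewidth. On the other hand G contains the 4-clique {a, c, d, e}. A clique must lie in a single bag of any decomposition, so no decomposition can have width below 3. Therefore the treewidth is 3.

Treewidth 3.
One such decomposition:
Bags: B1 = {a, b, c, g}  B2 = {a, c, e, g}  B3 = {a, c, d, e}  B4 = {a, c, f, g}
Tree: B1–B2, B2–B3, B2–B4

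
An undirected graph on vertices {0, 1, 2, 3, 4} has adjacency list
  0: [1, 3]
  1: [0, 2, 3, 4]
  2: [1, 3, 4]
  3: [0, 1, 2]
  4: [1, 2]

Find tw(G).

A width-2 tree decomposition is:
Bags: B1 = {1, 2, 4}  B2 = {1, 2, 3}  B3 = {0, 1, 3}
Tree: B1–B2, B2–B3
Every bag has size at most 3, so the width is 3 − 1 = 2 and tw(G) ≤ 2. On the other hand G contains the 3-clique {0, 1, 3}. A clique must lie in a single bag of any decomposition, so no decomposition can have width below 2. The upper and lower bounds meet at 2, so that is the treewidth.

2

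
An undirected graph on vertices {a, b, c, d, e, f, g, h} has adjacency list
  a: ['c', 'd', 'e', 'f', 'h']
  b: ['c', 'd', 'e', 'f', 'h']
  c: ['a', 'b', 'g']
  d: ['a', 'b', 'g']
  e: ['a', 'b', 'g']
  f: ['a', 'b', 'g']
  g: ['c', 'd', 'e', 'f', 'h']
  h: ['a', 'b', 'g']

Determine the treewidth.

A width-3 tree decomposition is:
Bags: B1 = {a, b, c, g}  B2 = {a, b, e, g}  B3 = {a, b, f, g}  B4 = {a, b, d, g}  B5 = {a, b, g, h}
Tree: B1–B2, B2–B3, B3–B4, B4–B5
The largest bag has 4 vertices, giving width 3; this decomposition certifies tw(G) ≤ 3. For the lower bound: the 4 vertex sets {b,c}, {e,g}, {a}, {f} are disjoint, each induces a connected subgraph, and every pair is joined by at least one edge of G. Contracting each set to a single vertex therefore yields K_{4} as a minor, and since treewidth is minor-monotone, tw(G) ≥ tw(K_{4}) = 3. The upper and lower bounds meet at 3, so that is the treewidth.

3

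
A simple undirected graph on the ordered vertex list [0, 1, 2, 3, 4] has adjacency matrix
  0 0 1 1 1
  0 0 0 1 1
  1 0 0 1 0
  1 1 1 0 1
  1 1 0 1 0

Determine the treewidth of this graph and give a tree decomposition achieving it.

Treewidth 2.
One optimal decomposition is:
Bags: B1 = {0, 3, 4}  B2 = {1, 3, 4}  B3 = {0, 2, 3}
Tree: B1–B2, B1–B3

Every bag has size at most 3, so the width is 3 − 1 = 2 and tw(G) ≤ 2. On the other hand G contains the 3-clique {0, 2, 3}. A clique must lie in a single bag of any decomposition, so no decomposition can have width below 2. Combining the bounds, tw(G) = 2.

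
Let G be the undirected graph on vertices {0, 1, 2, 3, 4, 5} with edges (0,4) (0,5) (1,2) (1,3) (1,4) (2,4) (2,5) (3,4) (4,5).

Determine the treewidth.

A width-2 tree decomposition is:
Bags: B1 = {1, 2, 4}  B2 = {2, 4, 5}  B3 = {0, 4, 5}  B4 = {1, 3, 4}
Tree: B1–B2, B2–B3, B1–B4
Each bag holds 3 vertices, so the decomposition has width 2, which upper-bounds the treewidth. For the lower bound, the 3 vertices {0, 4, 5} are pairwise adjacent, and any tree decomposition puts a clique entirely inside one bag — forcing width ≥ 2. Therefore the treewidth is 2.

2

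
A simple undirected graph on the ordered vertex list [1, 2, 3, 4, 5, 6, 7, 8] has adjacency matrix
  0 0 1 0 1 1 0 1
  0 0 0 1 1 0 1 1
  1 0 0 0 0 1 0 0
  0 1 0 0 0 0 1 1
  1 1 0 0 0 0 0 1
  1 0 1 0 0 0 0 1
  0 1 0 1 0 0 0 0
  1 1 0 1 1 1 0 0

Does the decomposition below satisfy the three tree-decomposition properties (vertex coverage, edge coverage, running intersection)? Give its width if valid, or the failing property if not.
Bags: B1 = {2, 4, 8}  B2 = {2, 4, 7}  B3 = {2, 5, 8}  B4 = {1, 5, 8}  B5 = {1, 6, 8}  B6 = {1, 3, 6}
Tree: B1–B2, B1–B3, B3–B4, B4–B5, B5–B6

Yes; width 2.

Checking the three conditions: (i) the bags cover all of {1, 2, 3, 4, 5, 6, 7, 8}; (ii) for each edge, some bag contains both endpoints; (iii) the bags containing any fixed vertex form a subtree. All hold, so the decomposition is valid with width 3 − 1 = 2.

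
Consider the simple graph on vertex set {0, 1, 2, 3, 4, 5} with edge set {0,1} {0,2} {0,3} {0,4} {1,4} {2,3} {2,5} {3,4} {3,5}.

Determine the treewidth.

2

A width-2 tree decomposition is:
Bags: B1 = {0, 2, 3}  B2 = {2, 3, 5}  B3 = {0, 3, 4}  B4 = {0, 1, 4}
Tree: B1–B2, B1–B3, B3–B4
The largest bag has 3 vertices, giving width 2; this decomposition certifies tw(G) ≤ 2. Conversely, {0, 1, 4} is a clique of size 3, and the vertices of any clique must share a bag in every tree decomposition; so some bag has ≥ 3 vertices and tw(G) ≥ 2. The upper and lower bounds meet at 2, so that is the treewidth.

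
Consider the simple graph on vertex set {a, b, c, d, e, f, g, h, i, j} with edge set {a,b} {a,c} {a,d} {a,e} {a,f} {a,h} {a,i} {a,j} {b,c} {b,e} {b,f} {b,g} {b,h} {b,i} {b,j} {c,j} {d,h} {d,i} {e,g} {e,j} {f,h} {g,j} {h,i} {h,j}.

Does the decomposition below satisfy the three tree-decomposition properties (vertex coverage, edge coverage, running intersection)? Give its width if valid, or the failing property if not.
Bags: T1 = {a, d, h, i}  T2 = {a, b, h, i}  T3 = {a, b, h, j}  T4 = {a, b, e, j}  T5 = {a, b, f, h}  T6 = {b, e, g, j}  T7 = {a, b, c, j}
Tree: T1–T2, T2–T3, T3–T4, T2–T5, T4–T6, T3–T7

Yes; width 3.

Every vertex of G appears in some bag (union = {a, b, c, d, e, f, g, h, i, j}); every edge is covered by a bag; and for each vertex v the set of bags containing v is connected in the bag tree. The decomposition is therefore valid. The largest bag has 4 vertices, so the width is 3.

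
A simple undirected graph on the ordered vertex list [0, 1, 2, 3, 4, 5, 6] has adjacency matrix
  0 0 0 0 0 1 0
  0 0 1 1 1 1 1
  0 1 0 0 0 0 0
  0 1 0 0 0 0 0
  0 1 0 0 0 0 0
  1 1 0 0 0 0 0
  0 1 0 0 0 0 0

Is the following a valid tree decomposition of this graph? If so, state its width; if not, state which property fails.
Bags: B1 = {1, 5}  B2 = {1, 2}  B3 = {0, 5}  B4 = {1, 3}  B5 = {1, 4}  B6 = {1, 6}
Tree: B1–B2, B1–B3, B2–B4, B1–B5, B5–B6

Vertex coverage: the bags together contain {0, 1, 2, 3, 4, 5, 6}, the full vertex set. Edge coverage: each edge of G has both endpoints in at least one bag. Running intersection: for every vertex, the bags containing it form a connected subtree. All three properties hold, so this is a valid tree decomposition of width max|bag| − 1 = 1, and hence tw(G) ≤ 1.

Yes; width 1.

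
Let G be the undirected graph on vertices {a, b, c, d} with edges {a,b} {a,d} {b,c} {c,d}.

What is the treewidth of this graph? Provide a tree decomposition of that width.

Every bag has size at most 3, so the width is 3 − 1 = 2 and tw(G) ≤ 2. The edges c–b–a–d–c form a cycle, so G is not a tree and its treewidth is at least 2. Therefore the treewidth is 2.

Treewidth 2.
One such decomposition:
Bags: B1 = {a, b, c}  B2 = {a, c, d}
Tree: B1–B2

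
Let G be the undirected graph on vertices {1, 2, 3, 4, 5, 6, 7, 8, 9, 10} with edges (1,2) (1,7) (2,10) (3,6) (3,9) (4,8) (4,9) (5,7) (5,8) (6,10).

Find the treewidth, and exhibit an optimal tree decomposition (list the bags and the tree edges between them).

Each bag holds 3 vertices, so the decomposition has width 2, which upper-bounds the treewidth. Since 6–10–2–1–7–5–8–4–9–3–6 is a cycle in G, G is not acyclic. Forests are exactly the graphs of treewidth ≤ 1, so tw(G) ≥ 2. Combining the bounds, tw(G) = 2.

Treewidth 2.
One such decomposition:
Bags: B1 = {2, 6, 10}  B2 = {1, 2, 6}  B3 = {1, 6, 7}  B4 = {5, 6, 7}  B5 = {5, 6, 8}  B6 = {4, 6, 8}  B7 = {4, 6, 9}  B8 = {3, 6, 9}
Tree: B1–B2, B2–B3, B3–B4, B4–B5, B5–B6, B6–B7, B7–B8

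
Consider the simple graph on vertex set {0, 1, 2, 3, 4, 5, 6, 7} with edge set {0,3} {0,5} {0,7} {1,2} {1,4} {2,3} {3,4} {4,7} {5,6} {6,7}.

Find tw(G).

2

A width-2 tree decomposition is:
Bags: B1 = {1, 2, 4}  B2 = {2, 3, 4}  B3 = {3, 4, 7}  B4 = {0, 3, 7}  B5 = {0, 6, 7}  B6 = {0, 5, 6}
Tree: B1–B2, B2–B3, B3–B4, B4–B5, B5–B6
Every bag has size at most 3, so the width is 3 − 1 = 2 and tw(G) ≤ 2. Since 1–2–3–4–1 is a cycle in G, G is not acyclic. Forests are exactly the graphs of treewidth ≤ 1, so tw(G) ≥ 2. Therefore the treewidth is 2.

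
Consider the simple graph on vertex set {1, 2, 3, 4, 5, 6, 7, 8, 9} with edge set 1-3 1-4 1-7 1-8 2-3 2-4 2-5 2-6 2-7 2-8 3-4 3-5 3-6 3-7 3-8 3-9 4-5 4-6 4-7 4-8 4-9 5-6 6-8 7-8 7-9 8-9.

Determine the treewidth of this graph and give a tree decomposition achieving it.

Treewidth 4.
One such decomposition:
Bags: B1 = {2, 3, 4, 6, 8}  B2 = {2, 3, 4, 7, 8}  B3 = {2, 3, 4, 5, 6}  B4 = {1, 3, 4, 7, 8}  B5 = {3, 4, 7, 8, 9}
Tree: B1–B2, B1–B3, B2–B4, B2–B5

Every bag has size at most 5, so the width is 5 − 1 = 4 and tw(G) ≤ 4. For the lower bound, the 5 vertices {2, 3, 4, 6, 8} are pairwise adjacent, and any tree decomposition puts a clique entirely inside one bag — forcing width ≥ 4. Therefore the treewidth is 4.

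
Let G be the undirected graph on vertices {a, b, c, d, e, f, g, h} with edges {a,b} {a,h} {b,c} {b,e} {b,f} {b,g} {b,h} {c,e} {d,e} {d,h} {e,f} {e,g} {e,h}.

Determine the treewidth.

2

A width-2 tree decomposition is:
Bags: B1 = {b, c, e}  B2 = {b, e, g}  B3 = {b, e, h}  B4 = {a, b, h}  B5 = {d, e, h}  B6 = {b, e, f}
Tree: B1–B2, B1–B3, B3–B4, B3–B5, B2–B6
The largest bag has 3 vertices, giving width 2; this decomposition certifies tw(G) ≤ 2. On the other hand G contains the 3-clique {d, e, h}. A clique must lie in a single bag of any decomposition, so no decomposition can have width below 2. Therefore the treewidth is 2.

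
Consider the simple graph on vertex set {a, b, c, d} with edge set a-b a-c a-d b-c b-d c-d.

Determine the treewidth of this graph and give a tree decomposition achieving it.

Treewidth 3.
One optimal decomposition is:
Bags: B1 = {a, b, c, d}
Tree: (single bag)

A single bag containing all 4 vertices is trivially a valid decomposition of width 3. On the other hand G contains the 4-clique {a, b, c, d}. A clique must lie in a single bag of any decomposition, so no decomposition can have width below 3. Hence tw(G) = 3 exactly.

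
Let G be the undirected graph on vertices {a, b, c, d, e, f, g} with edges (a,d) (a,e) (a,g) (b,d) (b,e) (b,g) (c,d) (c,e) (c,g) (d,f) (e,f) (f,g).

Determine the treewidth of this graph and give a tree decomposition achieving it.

Each bag holds 4 vertices, so the decomposition has width 3, which upper-bounds the treewidth. For the lower bound: the 4 vertex sets {a,d}, {b,g}, {e}, {f} are disjoint, each induces a connected subgraph, and every pair is joined by at least one edge of G. Contracting each set to a single vertex therefore yields K_{4} as a minor, and since treewidth is minor-monotone, tw(G) ≥ tw(K_{4}) = 3. Hence tw(G) = 3 exactly.

Treewidth 3.
One optimal decomposition is:
Bags: B1 = {a, d, e, g}  B2 = {b, d, e, g}  B3 = {d, e, f, g}  B4 = {c, d, e, g}
Tree: B1–B2, B2–B3, B3–B4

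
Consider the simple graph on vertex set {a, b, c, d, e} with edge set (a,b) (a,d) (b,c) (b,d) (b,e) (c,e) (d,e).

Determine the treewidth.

A width-2 tree decomposition is:
Bags: B1 = {b, c, e}  B2 = {b, d, e}  B3 = {a, b, d}
Tree: B1–B2, B2–B3
Every bag has size at most 3, so the width is 3 − 1 = 2 and tw(G) ≤ 2. Conversely, {b, d, e} is a clique of size 3, and the vertices of any clique must share a bag in every tree decomposition; so some bag has ≥ 3 vertices and tw(G) ≥ 2. The upper and lower bounds meet at 2, so that is the treewidth.

2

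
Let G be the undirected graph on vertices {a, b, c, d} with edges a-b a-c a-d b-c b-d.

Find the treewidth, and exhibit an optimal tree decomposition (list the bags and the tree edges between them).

Treewidth 2.
One optimal decomposition is:
Bags: B1 = {a, b, c}  B2 = {a, b, d}
Tree: B1–B2

The largest bag has 3 vertices, giving width 2; this decomposition certifies tw(G) ≤ 2. For the lower bound, the 3 vertices {a, b, d} are pairwise adjacent, and any tree decomposition puts a clique entirely inside one bag — forcing width ≥ 2. Combining the bounds, tw(G) = 2.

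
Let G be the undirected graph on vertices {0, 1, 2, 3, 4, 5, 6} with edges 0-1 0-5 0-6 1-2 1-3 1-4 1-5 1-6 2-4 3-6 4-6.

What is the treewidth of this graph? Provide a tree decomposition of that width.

Every bag has size at most 3, so the width is 3 − 1 = 2 and tw(G) ≤ 2. For the lower bound, the 3 vertices {1, 2, 4} are pairwise adjacent, and any tree decomposition puts a clique entirely inside one bag — forcing width ≥ 2. Combining the bounds, tw(G) = 2.

Treewidth 2.
Bags: B1 = {1, 3, 6}  B2 = {0, 1, 6}  B3 = {1, 4, 6}  B4 = {1, 2, 4}  B5 = {0, 1, 5}
Tree: B1–B2, B1–B3, B3–B4, B2–B5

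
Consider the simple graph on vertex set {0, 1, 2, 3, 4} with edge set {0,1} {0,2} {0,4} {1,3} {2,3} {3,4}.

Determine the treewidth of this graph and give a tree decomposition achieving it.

Treewidth 2.
Bags: B1 = {0, 2, 3}  B2 = {0, 3, 4}  B3 = {0, 1, 3}
Tree: B1–B2, B2–B3

The largest bag has 3 vertices, giving width 2; this decomposition certifies tw(G) ≤ 2. Since 2–0–4–3–2 is a cycle in G, G is not acyclic. Forests are exactly the graphs of treewidth ≤ 1, so tw(G) ≥ 2. Hence tw(G) = 2 exactly.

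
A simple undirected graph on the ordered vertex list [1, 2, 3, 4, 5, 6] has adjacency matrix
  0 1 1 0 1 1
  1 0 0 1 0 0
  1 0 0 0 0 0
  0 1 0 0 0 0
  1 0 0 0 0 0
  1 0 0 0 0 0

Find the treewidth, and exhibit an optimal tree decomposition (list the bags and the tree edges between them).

Treewidth 1.
One optimal decomposition is:
Bags: B1 = {1, 5}  B2 = {1, 6}  B3 = {1, 2}  B4 = {2, 4}  B5 = {1, 3}
Tree: B1–B2, B1–B3, B3–B4, B1–B5

Every bag has size at most 2, so the width is 2 − 1 = 1 and tw(G) ≤ 1. Since G has at least one edge (e.g. 5–1), it is not an edgeless graph, so tw(G) ≥ 1. The upper and lower bounds meet at 1, so that is the treewidth.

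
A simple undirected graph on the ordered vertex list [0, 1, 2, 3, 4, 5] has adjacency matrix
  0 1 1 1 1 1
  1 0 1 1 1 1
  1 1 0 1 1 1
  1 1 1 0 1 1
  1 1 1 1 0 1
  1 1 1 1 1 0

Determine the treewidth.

5

A width-5 tree decomposition is:
Bags: B1 = {0, 1, 2, 3, 4, 5}
Tree: (single bag)
With just one bag of size 6, the width is 6 − 1 = 5, so tw(G) ≤ 5. Conversely, {0, 1, 2, 3, 4, 5} is a clique of size 6, and the vertices of any clique must share a bag in every tree decomposition; so some bag has ≥ 6 vertices and tw(G) ≥ 5. Therefore the treewidth is 5.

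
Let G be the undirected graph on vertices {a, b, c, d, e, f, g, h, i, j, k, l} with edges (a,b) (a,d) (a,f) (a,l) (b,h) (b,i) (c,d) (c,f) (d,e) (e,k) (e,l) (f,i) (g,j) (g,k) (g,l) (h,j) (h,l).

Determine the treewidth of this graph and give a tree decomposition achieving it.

Treewidth 3.
Bags: B1 = {g, h, j, k}  B2 = {g, h, k, l}  B3 = {e, h, k, l}  B4 = {b, e, h, l}  B5 = {a, b, e, l}  B6 = {a, b, d, e}  B7 = {a, b, d, i}  B8 = {a, d, f, i}  B9 = {c, d, f, i}
Tree: B1–B2, B2–B3, B3–B4, B4–B5, B5–B6, B6–B7, B7–B8, B8–B9

Every bag has size at most 4, so the width is 4 − 1 = 3 and tw(G) ≤ 3. For the lower bound: the 4 vertex sets {g,j,k}, {h}, {l}, {a,b,d,e} are disjoint, each induces a connected subgraph, and every pair is joined by at least one edge of G. Contracting each set to a single vertex therefore yields K_{4} as a minor, and since treewidth is minor-monotone, tw(G) ≥ tw(K_{4}) = 3. Combining the bounds, tw(G) = 3.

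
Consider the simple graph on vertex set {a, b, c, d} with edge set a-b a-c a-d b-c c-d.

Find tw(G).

A width-2 tree decomposition is:
Bags: B1 = {a, c, d}  B2 = {a, b, c}
Tree: B1–B2
Each bag holds 3 vertices, so the decomposition has width 2, which upper-bounds the treewidth. Conversely, {a, c, d} is a clique of size 3, and the vertices of any clique must share a bag in every tree decomposition; so some bag has ≥ 3 vertices and tw(G) ≥ 2. Therefore the treewidth is 2.

2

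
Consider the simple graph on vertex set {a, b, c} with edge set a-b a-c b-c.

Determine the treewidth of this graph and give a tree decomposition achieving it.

Treewidth 2.
Bags: B1 = {a, b, c}
Tree: (single bag)

With just one bag of size 3, the width is 3 − 1 = 2, so tw(G) ≤ 2. Conversely, {a, b, c} is a clique of size 3, and the vertices of any clique must share a bag in every tree decomposition; so some bag has ≥ 3 vertices and tw(G) ≥ 2. Therefore the treewidth is 2.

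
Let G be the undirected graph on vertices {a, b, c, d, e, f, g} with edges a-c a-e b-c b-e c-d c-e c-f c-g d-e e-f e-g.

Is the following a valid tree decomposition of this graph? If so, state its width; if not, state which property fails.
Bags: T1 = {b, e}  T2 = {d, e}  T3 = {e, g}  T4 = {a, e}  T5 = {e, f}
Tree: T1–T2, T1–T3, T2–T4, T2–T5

No — vertex c appears in no bag.

A tree decomposition must satisfy three properties: every vertex lies in some bag; for every edge, both endpoints lie together in some bag; and for every vertex, the bags containing it form a connected subtree. Here vertex c appears in no bag, so the decomposition is invalid.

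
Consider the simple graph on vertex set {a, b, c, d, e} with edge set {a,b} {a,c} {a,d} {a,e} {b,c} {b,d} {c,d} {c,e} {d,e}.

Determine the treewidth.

A width-3 tree decomposition is:
Bags: B1 = {a, b, c, d}  B2 = {a, c, d, e}
Tree: B1–B2
Each bag holds 4 vertices, so the decomposition has width 3, which upper-bounds the treewidth. For the lower bound, the 4 vertices {a, c, d, e} are pairwise adjacent, and any tree decomposition puts a clique entirely inside one bag — forcing width ≥ 3. The upper and lower bounds meet at 3, so that is the treewidth.

3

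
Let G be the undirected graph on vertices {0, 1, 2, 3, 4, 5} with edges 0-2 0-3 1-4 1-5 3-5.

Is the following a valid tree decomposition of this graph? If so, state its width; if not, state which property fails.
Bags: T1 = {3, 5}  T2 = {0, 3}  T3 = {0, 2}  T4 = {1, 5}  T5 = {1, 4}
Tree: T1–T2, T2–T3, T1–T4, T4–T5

Every vertex of G appears in some bag (union = {0, 1, 2, 3, 4, 5}); every edge is covered by a bag; and for each vertex v the set of bags containing v is connected in the bag tree. The decomposition is therefore valid. The largest bag has 2 vertices, so the width is 1.

Yes; width 1.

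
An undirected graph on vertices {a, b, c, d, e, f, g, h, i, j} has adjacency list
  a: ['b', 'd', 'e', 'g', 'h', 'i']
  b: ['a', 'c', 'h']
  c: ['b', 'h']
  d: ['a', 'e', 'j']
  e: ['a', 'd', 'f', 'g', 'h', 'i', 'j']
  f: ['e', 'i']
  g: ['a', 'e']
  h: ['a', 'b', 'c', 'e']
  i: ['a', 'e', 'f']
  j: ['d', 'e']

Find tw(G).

2

A width-2 tree decomposition is:
Bags: B1 = {a, b, h}  B2 = {a, e, h}  B3 = {b, c, h}  B4 = {a, d, e}  B5 = {a, e, i}  B6 = {a, e, g}  B7 = {e, f, i}  B8 = {d, e, j}
Tree: B1–B2, B1–B3, B2–B4, B4–B5, B5–B6, B5–B7, B4–B8
Each bag holds 3 vertices, so the decomposition has width 2, which upper-bounds the treewidth. Conversely, {a, d, e} is a clique of size 3, and the vertices of any clique must share a bag in every tree decomposition; so some bag has ≥ 3 vertices and tw(G) ≥ 2. The upper and lower bounds meet at 2, so that is the treewidth.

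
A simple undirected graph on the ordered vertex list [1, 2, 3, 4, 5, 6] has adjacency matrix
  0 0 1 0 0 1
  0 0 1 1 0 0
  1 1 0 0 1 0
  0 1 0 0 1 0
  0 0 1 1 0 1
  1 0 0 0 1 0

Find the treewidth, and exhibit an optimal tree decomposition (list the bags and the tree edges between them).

Treewidth 2.
Bags: B1 = {1, 5, 6}  B2 = {1, 3, 5}  B3 = {3, 4, 5}  B4 = {2, 3, 4}
Tree: B1–B2, B2–B3, B3–B4

Every bag has size at most 3, so the width is 3 − 1 = 2 and tw(G) ≤ 2. Since 6–1–3–5–6 is a cycle in G, G is not acyclic. Forests are exactly the graphs of treewidth ≤ 1, so tw(G) ≥ 2. Hence tw(G) = 2 exactly.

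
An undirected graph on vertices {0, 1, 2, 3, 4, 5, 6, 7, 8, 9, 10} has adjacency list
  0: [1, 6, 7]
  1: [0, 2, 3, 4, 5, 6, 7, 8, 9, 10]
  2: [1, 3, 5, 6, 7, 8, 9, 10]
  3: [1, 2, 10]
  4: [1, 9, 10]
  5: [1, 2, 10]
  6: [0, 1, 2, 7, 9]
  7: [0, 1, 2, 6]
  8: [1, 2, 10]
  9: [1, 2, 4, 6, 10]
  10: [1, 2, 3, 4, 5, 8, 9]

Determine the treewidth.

3

A width-3 tree decomposition is:
Bags: B1 = {1, 2, 6, 9}  B2 = {1, 2, 9, 10}  B3 = {1, 2, 6, 7}  B4 = {1, 4, 9, 10}  B5 = {1, 2, 3, 10}  B6 = {0, 1, 6, 7}  B7 = {1, 2, 5, 10}  B8 = {1, 2, 8, 10}
Tree: B1–B2, B1–B3, B2–B4, B2–B5, B3–B6, B2–B7, B5–B8
Each bag holds 4 vertices, so the decomposition has width 3, which upper-bounds the treewidth. Conversely, {0, 1, 6, 7} is a clique of size 4, and the vertices of any clique must share a bag in every tree decomposition; so some bag has ≥ 4 vertices and tw(G) ≥ 3. Hence tw(G) = 3 exactly.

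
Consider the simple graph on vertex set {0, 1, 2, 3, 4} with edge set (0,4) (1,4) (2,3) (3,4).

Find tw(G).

A width-1 tree decomposition is:
Bags: B1 = {0, 4}  B2 = {3, 4}  B3 = {2, 3}  B4 = {1, 4}
Tree: B1–B2, B2–B3, B2–B4
The largest bag has 2 vertices, giving width 1; this decomposition certifies tw(G) ≤ 1. Since G has at least one edge (e.g. 4–0), it is not an edgeless graph, so tw(G) ≥ 1. Hence tw(G) = 1 exactly.

1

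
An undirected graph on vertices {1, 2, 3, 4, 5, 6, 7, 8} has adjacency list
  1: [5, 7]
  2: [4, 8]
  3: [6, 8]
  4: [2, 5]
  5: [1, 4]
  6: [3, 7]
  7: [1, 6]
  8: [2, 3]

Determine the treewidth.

A width-2 tree decomposition is:
Bags: B1 = {2, 4, 8}  B2 = {4, 5, 8}  B3 = {1, 5, 8}  B4 = {1, 7, 8}  B5 = {6, 7, 8}  B6 = {3, 6, 8}
Tree: B1–B2, B2–B3, B3–B4, B4–B5, B5–B6
The largest bag has 3 vertices, giving width 2; this decomposition certifies tw(G) ≤ 2. Since 8–2–4–5–1–7–6–3–8 is a cycle in G, G is not acyclic. Forests are exactly the graphs of treewidth ≤ 1, so tw(G) ≥ 2. Hence tw(G) = 2 exactly.

2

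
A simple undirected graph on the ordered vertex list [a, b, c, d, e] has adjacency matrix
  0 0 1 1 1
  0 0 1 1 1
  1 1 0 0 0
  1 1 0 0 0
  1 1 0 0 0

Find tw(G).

A width-2 tree decomposition is:
Bags: B1 = {a, b, e}  B2 = {a, b, c}  B3 = {a, b, d}
Tree: B1–B2, B2–B3
Each bag holds 3 vertices, so the decomposition has width 2, which upper-bounds the treewidth. Since e–b–c–a–e is a cycle in G, G is not acyclic. Forests are exactly the graphs of treewidth ≤ 1, so tw(G) ≥ 2. Therefore the treewidth is 2.

2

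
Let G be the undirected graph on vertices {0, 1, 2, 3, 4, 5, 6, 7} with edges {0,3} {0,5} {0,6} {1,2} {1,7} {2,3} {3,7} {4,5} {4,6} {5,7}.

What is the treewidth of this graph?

A width-2 tree decomposition is:
Bags: B1 = {4, 5, 6}  B2 = {0, 5, 6}  B3 = {0, 5, 7}  B4 = {0, 3, 7}  B5 = {1, 3, 7}  B6 = {1, 2, 3}
Tree: B1–B2, B2–B3, B3–B4, B4–B5, B5–B6
Every bag has size at most 3, so the width is 3 − 1 = 2 and tw(G) ≤ 2. The edges 4–6–0–5–4 form a cycle, so G is not a tree and its treewidth is at least 2. Hence tw(G) = 2 exactly.

2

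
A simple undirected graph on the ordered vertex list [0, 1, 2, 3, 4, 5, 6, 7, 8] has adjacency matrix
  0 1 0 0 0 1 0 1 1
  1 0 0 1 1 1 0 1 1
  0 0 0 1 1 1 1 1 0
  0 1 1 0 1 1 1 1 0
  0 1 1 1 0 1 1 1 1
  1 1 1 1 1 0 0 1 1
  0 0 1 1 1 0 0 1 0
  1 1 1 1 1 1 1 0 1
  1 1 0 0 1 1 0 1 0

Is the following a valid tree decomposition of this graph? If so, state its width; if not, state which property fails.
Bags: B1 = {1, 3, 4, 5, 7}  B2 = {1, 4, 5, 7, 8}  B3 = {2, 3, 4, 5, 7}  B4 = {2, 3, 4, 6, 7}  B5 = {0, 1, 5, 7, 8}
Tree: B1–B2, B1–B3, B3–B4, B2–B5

Yes; width 4.

Checking the three conditions: (i) the bags cover all of {0, 1, 2, 3, 4, 5, 6, 7, 8}; (ii) for each edge, some bag contains both endpoints; (iii) the bags containing any fixed vertex form a subtree. All hold, so the decomposition is valid with width 5 − 1 = 4.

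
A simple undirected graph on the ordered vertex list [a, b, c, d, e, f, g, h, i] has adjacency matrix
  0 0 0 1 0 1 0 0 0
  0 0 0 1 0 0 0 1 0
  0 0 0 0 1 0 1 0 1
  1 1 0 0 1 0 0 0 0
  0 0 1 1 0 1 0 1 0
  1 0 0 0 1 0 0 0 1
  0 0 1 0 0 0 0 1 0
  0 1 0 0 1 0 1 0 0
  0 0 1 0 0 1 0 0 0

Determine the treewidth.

3

A width-3 tree decomposition is:
Bags: B1 = {a, b, d, f}  B2 = {b, d, e, f}  B3 = {b, e, f, h}  B4 = {e, f, h, i}  B5 = {c, e, h, i}  B6 = {c, g, h, i}
Tree: B1–B2, B2–B3, B3–B4, B4–B5, B5–B6
Each bag holds 4 vertices, so the decomposition has width 3, which upper-bounds the treewidth. For the lower bound: the 4 vertex sets {a,b,d}, {f}, {e}, {c,g,h,i} are disjoint, each induces a connected subgraph, and every pair is joined by at least one edge of G. Contracting each set to a single vertex therefore yields K_{4} as a minor, and since treewidth is minor-monotone, tw(G) ≥ tw(K_{4}) = 3. Hence tw(G) = 3 exactly.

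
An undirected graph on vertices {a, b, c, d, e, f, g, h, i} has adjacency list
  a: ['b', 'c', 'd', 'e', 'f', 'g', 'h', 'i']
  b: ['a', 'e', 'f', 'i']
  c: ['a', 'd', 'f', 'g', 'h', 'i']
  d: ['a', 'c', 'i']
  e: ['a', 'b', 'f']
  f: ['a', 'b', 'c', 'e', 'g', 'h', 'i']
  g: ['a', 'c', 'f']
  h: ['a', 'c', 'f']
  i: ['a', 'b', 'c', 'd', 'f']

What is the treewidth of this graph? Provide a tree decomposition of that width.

Treewidth 3.
One such decomposition:
Bags: B1 = {a, c, f, i}  B2 = {a, c, f, g}  B3 = {a, c, d, i}  B4 = {a, c, f, h}  B5 = {a, b, f, i}  B6 = {a, b, e, f}
Tree: B1–B2, B1–B3, B1–B4, B1–B5, B5–B6

Each bag holds 4 vertices, so the decomposition has width 3, which upper-bounds the treewidth. Conversely, {a, c, d, i} is a clique of size 4, and the vertices of any clique must share a bag in every tree decomposition; so some bag has ≥ 4 vertices and tw(G) ≥ 3. Hence tw(G) = 3 exactly.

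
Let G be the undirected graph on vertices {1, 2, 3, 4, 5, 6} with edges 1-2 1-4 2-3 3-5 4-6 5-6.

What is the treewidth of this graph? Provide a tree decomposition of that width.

Treewidth 2.
One optimal decomposition is:
Bags: B1 = {1, 2, 4}  B2 = {2, 3, 4}  B3 = {3, 4, 5}  B4 = {4, 5, 6}
Tree: B1–B2, B2–B3, B3–B4

Every bag has size at most 3, so the width is 3 − 1 = 2 and tw(G) ≤ 2. The edges 4–1–2–3–5–6–4 form a cycle, so G is not a tree and its treewidth is at least 2. Hence tw(G) = 2 exactly.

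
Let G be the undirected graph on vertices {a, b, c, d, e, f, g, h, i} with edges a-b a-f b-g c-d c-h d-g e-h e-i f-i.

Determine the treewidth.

A width-2 tree decomposition is:
Bags: B1 = {b, d, g}  B2 = {a, b, d}  B3 = {a, d, f}  B4 = {d, f, i}  B5 = {d, e, i}  B6 = {d, e, h}  B7 = {c, d, h}
Tree: B1–B2, B2–B3, B3–B4, B4–B5, B5–B6, B6–B7
Every bag has size at most 3, so the width is 3 − 1 = 2 and tw(G) ≤ 2. For the lower bound, G contains the cycle d–g–b–a–f–i–e–h–c–d, so G is not a forest; only forests have treewidth ≤ 1, hence tw(G) ≥ 2. Therefore the treewidth is 2.

2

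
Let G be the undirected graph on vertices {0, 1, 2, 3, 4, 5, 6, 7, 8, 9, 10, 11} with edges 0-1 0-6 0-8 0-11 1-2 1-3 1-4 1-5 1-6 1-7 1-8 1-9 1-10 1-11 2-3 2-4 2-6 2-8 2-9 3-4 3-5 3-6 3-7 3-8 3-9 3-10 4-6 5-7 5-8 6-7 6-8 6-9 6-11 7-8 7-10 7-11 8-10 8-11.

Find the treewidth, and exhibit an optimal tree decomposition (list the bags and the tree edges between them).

Treewidth 4.
One such decomposition:
Bags: B1 = {1, 2, 3, 6, 8}  B2 = {1, 2, 3, 6, 9}  B3 = {1, 2, 3, 4, 6}  B4 = {1, 3, 6, 7, 8}  B5 = {1, 6, 7, 8, 11}  B6 = {0, 1, 6, 8, 11}  B7 = {1, 3, 7, 8, 10}  B8 = {1, 3, 5, 7, 8}
Tree: B1–B2, B2–B3, B1–B4, B4–B5, B5–B6, B4–B7, B4–B8

The largest bag has 5 vertices, giving width 4; this decomposition certifies tw(G) ≤ 4. For the lower bound, the 5 vertices {0, 1, 6, 8, 11} are pairwise adjacent, and any tree decomposition puts a clique entirely inside one bag — forcing width ≥ 4. Hence tw(G) = 4 exactly.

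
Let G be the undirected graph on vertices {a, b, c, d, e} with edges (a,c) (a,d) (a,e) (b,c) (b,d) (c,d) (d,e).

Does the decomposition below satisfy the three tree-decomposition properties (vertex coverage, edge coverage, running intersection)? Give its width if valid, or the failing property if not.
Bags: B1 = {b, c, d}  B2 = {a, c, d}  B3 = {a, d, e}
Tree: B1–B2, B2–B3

Every vertex of G appears in some bag (union = {a, b, c, d, e}); every edge is covered by a bag; and for each vertex v the set of bags containing v is connected in the bag tree. The decomposition is therefore valid. The largest bag has 3 vertices, so the width is 2.

Yes; width 2.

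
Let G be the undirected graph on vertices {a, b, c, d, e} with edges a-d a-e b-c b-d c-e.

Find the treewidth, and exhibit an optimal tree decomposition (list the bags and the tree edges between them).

Treewidth 2.
One such decomposition:
Bags: B1 = {b, c, e}  B2 = {a, b, e}  B3 = {a, b, d}
Tree: B1–B2, B2–B3

Each bag holds 3 vertices, so the decomposition has width 2, which upper-bounds the treewidth. The edges b–c–e–a–d–b form a cycle, so G is not a tree and its treewidth is at least 2. Combining the bounds, tw(G) = 2.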